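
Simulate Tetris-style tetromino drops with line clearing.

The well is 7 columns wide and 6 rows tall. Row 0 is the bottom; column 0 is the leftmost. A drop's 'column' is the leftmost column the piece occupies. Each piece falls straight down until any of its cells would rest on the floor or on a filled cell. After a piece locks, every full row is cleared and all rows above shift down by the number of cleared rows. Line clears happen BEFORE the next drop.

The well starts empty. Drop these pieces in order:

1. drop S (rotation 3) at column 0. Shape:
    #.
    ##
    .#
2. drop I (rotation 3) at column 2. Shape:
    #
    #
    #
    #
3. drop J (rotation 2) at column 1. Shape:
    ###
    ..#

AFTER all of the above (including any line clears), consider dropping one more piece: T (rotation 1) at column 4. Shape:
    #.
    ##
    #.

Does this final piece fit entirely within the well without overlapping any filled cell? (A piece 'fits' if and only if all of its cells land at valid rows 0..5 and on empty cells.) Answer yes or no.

Answer: yes

Derivation:
Drop 1: S rot3 at col 0 lands with bottom-row=0; cleared 0 line(s) (total 0); column heights now [3 2 0 0 0 0 0], max=3
Drop 2: I rot3 at col 2 lands with bottom-row=0; cleared 0 line(s) (total 0); column heights now [3 2 4 0 0 0 0], max=4
Drop 3: J rot2 at col 1 lands with bottom-row=3; cleared 0 line(s) (total 0); column heights now [3 5 5 5 0 0 0], max=5
Test piece T rot1 at col 4 (width 2): heights before test = [3 5 5 5 0 0 0]; fits = True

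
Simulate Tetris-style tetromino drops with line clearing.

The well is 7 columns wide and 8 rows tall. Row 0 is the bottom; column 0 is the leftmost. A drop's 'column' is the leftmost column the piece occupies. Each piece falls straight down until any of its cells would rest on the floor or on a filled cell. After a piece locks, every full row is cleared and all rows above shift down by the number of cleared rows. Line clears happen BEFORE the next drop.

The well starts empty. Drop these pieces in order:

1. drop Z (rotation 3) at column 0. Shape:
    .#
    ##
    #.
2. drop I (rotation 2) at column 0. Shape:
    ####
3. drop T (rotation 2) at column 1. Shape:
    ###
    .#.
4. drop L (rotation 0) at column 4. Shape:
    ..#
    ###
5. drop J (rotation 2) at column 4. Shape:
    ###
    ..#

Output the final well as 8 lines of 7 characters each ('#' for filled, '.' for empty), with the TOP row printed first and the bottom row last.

Answer: .......
.......
.......
.###...
..#....
.#....#
##....#
#...###

Derivation:
Drop 1: Z rot3 at col 0 lands with bottom-row=0; cleared 0 line(s) (total 0); column heights now [2 3 0 0 0 0 0], max=3
Drop 2: I rot2 at col 0 lands with bottom-row=3; cleared 0 line(s) (total 0); column heights now [4 4 4 4 0 0 0], max=4
Drop 3: T rot2 at col 1 lands with bottom-row=4; cleared 0 line(s) (total 0); column heights now [4 6 6 6 0 0 0], max=6
Drop 4: L rot0 at col 4 lands with bottom-row=0; cleared 0 line(s) (total 0); column heights now [4 6 6 6 1 1 2], max=6
Drop 5: J rot2 at col 4 lands with bottom-row=2; cleared 1 line(s) (total 1); column heights now [2 5 5 5 1 1 3], max=5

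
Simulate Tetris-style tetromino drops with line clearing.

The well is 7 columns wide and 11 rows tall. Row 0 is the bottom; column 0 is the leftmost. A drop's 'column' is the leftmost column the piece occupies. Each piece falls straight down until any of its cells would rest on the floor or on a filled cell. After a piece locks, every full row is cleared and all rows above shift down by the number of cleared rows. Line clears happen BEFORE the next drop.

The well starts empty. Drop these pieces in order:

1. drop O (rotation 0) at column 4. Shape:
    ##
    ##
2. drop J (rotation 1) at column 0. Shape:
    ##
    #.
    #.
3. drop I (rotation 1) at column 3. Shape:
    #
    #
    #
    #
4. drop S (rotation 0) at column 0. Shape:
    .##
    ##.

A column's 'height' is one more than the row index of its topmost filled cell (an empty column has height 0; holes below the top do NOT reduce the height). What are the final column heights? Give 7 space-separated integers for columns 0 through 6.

Answer: 4 5 5 4 2 2 0

Derivation:
Drop 1: O rot0 at col 4 lands with bottom-row=0; cleared 0 line(s) (total 0); column heights now [0 0 0 0 2 2 0], max=2
Drop 2: J rot1 at col 0 lands with bottom-row=0; cleared 0 line(s) (total 0); column heights now [3 3 0 0 2 2 0], max=3
Drop 3: I rot1 at col 3 lands with bottom-row=0; cleared 0 line(s) (total 0); column heights now [3 3 0 4 2 2 0], max=4
Drop 4: S rot0 at col 0 lands with bottom-row=3; cleared 0 line(s) (total 0); column heights now [4 5 5 4 2 2 0], max=5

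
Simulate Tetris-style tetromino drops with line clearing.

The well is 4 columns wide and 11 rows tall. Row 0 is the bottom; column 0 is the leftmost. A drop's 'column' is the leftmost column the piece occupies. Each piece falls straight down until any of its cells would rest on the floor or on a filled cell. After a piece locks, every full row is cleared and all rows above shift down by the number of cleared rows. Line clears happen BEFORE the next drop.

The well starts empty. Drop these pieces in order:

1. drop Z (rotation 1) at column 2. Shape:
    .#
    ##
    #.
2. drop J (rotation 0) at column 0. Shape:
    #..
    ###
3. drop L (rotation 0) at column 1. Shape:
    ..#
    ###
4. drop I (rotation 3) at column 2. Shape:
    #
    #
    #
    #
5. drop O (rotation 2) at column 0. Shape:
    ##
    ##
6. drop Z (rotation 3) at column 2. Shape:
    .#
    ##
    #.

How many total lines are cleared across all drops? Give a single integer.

Answer: 3

Derivation:
Drop 1: Z rot1 at col 2 lands with bottom-row=0; cleared 0 line(s) (total 0); column heights now [0 0 2 3], max=3
Drop 2: J rot0 at col 0 lands with bottom-row=2; cleared 1 line(s) (total 1); column heights now [3 0 2 2], max=3
Drop 3: L rot0 at col 1 lands with bottom-row=2; cleared 1 line(s) (total 2); column heights now [0 0 2 3], max=3
Drop 4: I rot3 at col 2 lands with bottom-row=2; cleared 0 line(s) (total 2); column heights now [0 0 6 3], max=6
Drop 5: O rot2 at col 0 lands with bottom-row=0; cleared 1 line(s) (total 3); column heights now [1 1 5 2], max=5
Drop 6: Z rot3 at col 2 lands with bottom-row=5; cleared 0 line(s) (total 3); column heights now [1 1 7 8], max=8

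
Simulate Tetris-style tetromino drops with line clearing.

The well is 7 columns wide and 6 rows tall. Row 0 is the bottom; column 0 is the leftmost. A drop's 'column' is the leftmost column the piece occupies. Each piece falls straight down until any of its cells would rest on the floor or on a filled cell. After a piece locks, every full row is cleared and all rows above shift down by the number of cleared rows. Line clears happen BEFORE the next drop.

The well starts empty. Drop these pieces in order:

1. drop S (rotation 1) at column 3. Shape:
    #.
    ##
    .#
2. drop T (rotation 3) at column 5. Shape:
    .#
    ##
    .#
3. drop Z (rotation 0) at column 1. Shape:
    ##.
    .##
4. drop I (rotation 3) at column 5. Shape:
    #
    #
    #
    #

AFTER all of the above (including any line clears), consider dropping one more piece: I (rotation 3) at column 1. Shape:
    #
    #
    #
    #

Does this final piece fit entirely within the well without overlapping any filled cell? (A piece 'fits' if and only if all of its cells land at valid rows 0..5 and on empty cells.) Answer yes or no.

Answer: no

Derivation:
Drop 1: S rot1 at col 3 lands with bottom-row=0; cleared 0 line(s) (total 0); column heights now [0 0 0 3 2 0 0], max=3
Drop 2: T rot3 at col 5 lands with bottom-row=0; cleared 0 line(s) (total 0); column heights now [0 0 0 3 2 2 3], max=3
Drop 3: Z rot0 at col 1 lands with bottom-row=3; cleared 0 line(s) (total 0); column heights now [0 5 5 4 2 2 3], max=5
Drop 4: I rot3 at col 5 lands with bottom-row=2; cleared 0 line(s) (total 0); column heights now [0 5 5 4 2 6 3], max=6
Test piece I rot3 at col 1 (width 1): heights before test = [0 5 5 4 2 6 3]; fits = False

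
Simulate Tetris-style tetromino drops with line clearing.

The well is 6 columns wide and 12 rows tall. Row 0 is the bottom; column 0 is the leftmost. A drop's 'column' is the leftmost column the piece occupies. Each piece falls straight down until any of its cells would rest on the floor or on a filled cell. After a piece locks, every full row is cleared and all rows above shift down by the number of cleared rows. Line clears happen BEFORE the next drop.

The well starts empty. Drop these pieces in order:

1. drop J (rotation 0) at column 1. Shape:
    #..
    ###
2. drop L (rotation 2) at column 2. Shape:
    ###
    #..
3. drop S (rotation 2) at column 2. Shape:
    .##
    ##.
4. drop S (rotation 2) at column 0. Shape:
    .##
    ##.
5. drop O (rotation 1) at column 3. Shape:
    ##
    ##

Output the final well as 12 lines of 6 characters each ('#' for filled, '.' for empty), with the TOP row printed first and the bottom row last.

Drop 1: J rot0 at col 1 lands with bottom-row=0; cleared 0 line(s) (total 0); column heights now [0 2 1 1 0 0], max=2
Drop 2: L rot2 at col 2 lands with bottom-row=1; cleared 0 line(s) (total 0); column heights now [0 2 3 3 3 0], max=3
Drop 3: S rot2 at col 2 lands with bottom-row=3; cleared 0 line(s) (total 0); column heights now [0 2 4 5 5 0], max=5
Drop 4: S rot2 at col 0 lands with bottom-row=3; cleared 0 line(s) (total 0); column heights now [4 5 5 5 5 0], max=5
Drop 5: O rot1 at col 3 lands with bottom-row=5; cleared 0 line(s) (total 0); column heights now [4 5 5 7 7 0], max=7

Answer: ......
......
......
......
......
...##.
...##.
.####.
####..
..###.
.##...
.###..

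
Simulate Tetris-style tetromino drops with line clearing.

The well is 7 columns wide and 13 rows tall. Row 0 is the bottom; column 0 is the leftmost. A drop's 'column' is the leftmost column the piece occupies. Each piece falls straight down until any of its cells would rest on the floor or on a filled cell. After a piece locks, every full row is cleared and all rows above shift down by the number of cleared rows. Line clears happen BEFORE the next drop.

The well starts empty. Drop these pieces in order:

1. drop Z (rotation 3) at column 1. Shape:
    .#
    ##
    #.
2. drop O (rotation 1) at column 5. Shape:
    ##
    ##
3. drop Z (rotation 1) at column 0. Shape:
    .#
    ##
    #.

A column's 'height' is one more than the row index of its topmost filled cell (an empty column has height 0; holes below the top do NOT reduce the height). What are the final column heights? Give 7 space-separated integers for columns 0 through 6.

Answer: 3 4 3 0 0 2 2

Derivation:
Drop 1: Z rot3 at col 1 lands with bottom-row=0; cleared 0 line(s) (total 0); column heights now [0 2 3 0 0 0 0], max=3
Drop 2: O rot1 at col 5 lands with bottom-row=0; cleared 0 line(s) (total 0); column heights now [0 2 3 0 0 2 2], max=3
Drop 3: Z rot1 at col 0 lands with bottom-row=1; cleared 0 line(s) (total 0); column heights now [3 4 3 0 0 2 2], max=4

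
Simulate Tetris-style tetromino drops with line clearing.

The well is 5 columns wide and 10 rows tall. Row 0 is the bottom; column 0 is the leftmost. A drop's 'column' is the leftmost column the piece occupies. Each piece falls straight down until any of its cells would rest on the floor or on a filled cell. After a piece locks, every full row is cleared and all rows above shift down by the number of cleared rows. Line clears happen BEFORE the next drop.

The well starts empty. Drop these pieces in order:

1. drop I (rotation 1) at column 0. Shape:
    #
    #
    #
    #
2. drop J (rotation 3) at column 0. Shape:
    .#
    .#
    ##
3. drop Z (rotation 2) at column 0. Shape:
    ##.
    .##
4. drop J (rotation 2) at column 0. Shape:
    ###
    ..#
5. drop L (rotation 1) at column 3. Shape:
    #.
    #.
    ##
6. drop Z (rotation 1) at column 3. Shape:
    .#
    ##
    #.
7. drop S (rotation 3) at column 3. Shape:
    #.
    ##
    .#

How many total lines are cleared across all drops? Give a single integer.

Drop 1: I rot1 at col 0 lands with bottom-row=0; cleared 0 line(s) (total 0); column heights now [4 0 0 0 0], max=4
Drop 2: J rot3 at col 0 lands with bottom-row=4; cleared 0 line(s) (total 0); column heights now [5 7 0 0 0], max=7
Drop 3: Z rot2 at col 0 lands with bottom-row=7; cleared 0 line(s) (total 0); column heights now [9 9 8 0 0], max=9
Drop 4: J rot2 at col 0 lands with bottom-row=8; cleared 0 line(s) (total 0); column heights now [10 10 10 0 0], max=10
Drop 5: L rot1 at col 3 lands with bottom-row=0; cleared 0 line(s) (total 0); column heights now [10 10 10 3 1], max=10
Drop 6: Z rot1 at col 3 lands with bottom-row=3; cleared 0 line(s) (total 0); column heights now [10 10 10 5 6], max=10
Drop 7: S rot3 at col 3 lands with bottom-row=6; cleared 0 line(s) (total 0); column heights now [10 10 10 9 8], max=10

Answer: 0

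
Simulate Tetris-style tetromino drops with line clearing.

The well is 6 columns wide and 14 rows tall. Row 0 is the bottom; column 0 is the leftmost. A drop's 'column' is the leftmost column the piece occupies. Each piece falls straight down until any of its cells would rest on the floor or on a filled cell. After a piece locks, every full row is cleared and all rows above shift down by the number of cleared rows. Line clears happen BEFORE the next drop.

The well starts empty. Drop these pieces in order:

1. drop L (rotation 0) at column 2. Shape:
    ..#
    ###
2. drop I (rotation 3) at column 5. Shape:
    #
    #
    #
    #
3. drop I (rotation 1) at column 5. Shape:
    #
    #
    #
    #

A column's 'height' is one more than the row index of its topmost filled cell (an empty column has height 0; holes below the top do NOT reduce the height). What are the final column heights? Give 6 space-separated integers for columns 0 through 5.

Drop 1: L rot0 at col 2 lands with bottom-row=0; cleared 0 line(s) (total 0); column heights now [0 0 1 1 2 0], max=2
Drop 2: I rot3 at col 5 lands with bottom-row=0; cleared 0 line(s) (total 0); column heights now [0 0 1 1 2 4], max=4
Drop 3: I rot1 at col 5 lands with bottom-row=4; cleared 0 line(s) (total 0); column heights now [0 0 1 1 2 8], max=8

Answer: 0 0 1 1 2 8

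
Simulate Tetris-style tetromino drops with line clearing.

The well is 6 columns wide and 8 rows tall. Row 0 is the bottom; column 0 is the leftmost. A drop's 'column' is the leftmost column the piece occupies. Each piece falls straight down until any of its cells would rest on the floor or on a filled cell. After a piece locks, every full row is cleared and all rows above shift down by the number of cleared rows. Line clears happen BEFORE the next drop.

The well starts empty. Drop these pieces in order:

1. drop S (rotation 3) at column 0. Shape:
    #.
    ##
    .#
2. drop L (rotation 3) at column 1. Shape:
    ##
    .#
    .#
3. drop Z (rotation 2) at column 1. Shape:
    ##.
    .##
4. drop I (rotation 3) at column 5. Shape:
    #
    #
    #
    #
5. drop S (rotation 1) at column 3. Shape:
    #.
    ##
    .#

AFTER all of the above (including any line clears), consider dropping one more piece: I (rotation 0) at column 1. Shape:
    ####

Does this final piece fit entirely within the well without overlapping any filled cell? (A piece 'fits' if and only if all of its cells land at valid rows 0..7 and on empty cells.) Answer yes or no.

Drop 1: S rot3 at col 0 lands with bottom-row=0; cleared 0 line(s) (total 0); column heights now [3 2 0 0 0 0], max=3
Drop 2: L rot3 at col 1 lands with bottom-row=0; cleared 0 line(s) (total 0); column heights now [3 3 3 0 0 0], max=3
Drop 3: Z rot2 at col 1 lands with bottom-row=3; cleared 0 line(s) (total 0); column heights now [3 5 5 4 0 0], max=5
Drop 4: I rot3 at col 5 lands with bottom-row=0; cleared 0 line(s) (total 0); column heights now [3 5 5 4 0 4], max=5
Drop 5: S rot1 at col 3 lands with bottom-row=3; cleared 0 line(s) (total 0); column heights now [3 5 5 6 5 4], max=6
Test piece I rot0 at col 1 (width 4): heights before test = [3 5 5 6 5 4]; fits = True

Answer: yes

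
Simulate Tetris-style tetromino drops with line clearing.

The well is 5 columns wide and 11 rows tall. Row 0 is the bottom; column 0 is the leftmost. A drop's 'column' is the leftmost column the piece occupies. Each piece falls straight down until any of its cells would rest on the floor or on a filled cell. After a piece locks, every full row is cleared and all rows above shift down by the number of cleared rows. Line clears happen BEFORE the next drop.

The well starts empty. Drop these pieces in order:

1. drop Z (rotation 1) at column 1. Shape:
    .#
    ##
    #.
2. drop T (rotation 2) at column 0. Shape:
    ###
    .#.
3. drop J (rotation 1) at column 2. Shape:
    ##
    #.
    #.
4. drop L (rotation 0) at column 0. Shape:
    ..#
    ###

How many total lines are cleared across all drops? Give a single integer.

Answer: 0

Derivation:
Drop 1: Z rot1 at col 1 lands with bottom-row=0; cleared 0 line(s) (total 0); column heights now [0 2 3 0 0], max=3
Drop 2: T rot2 at col 0 lands with bottom-row=2; cleared 0 line(s) (total 0); column heights now [4 4 4 0 0], max=4
Drop 3: J rot1 at col 2 lands with bottom-row=4; cleared 0 line(s) (total 0); column heights now [4 4 7 7 0], max=7
Drop 4: L rot0 at col 0 lands with bottom-row=7; cleared 0 line(s) (total 0); column heights now [8 8 9 7 0], max=9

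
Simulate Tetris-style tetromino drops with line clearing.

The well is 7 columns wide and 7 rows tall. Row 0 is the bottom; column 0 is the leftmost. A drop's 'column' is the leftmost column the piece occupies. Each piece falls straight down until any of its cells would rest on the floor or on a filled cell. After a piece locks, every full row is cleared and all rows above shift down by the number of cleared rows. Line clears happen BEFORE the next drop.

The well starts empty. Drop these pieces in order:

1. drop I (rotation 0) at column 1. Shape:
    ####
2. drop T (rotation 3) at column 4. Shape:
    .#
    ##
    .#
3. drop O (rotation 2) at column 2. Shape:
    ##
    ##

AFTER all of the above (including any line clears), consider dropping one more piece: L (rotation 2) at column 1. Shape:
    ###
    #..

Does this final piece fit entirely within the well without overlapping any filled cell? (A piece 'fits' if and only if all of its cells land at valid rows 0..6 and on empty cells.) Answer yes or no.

Answer: yes

Derivation:
Drop 1: I rot0 at col 1 lands with bottom-row=0; cleared 0 line(s) (total 0); column heights now [0 1 1 1 1 0 0], max=1
Drop 2: T rot3 at col 4 lands with bottom-row=0; cleared 0 line(s) (total 0); column heights now [0 1 1 1 2 3 0], max=3
Drop 3: O rot2 at col 2 lands with bottom-row=1; cleared 0 line(s) (total 0); column heights now [0 1 3 3 2 3 0], max=3
Test piece L rot2 at col 1 (width 3): heights before test = [0 1 3 3 2 3 0]; fits = True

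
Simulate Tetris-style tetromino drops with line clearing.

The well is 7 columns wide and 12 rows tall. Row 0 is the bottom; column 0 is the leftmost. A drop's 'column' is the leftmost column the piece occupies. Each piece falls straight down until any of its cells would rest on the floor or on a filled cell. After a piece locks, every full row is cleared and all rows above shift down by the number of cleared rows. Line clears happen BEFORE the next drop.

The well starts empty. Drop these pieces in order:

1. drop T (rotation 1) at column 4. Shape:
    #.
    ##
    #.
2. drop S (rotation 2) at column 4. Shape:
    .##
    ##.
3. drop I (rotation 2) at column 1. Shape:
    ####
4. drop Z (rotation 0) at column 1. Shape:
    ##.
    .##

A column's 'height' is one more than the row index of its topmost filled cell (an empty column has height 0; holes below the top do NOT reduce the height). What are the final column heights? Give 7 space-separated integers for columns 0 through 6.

Answer: 0 7 7 6 5 5 5

Derivation:
Drop 1: T rot1 at col 4 lands with bottom-row=0; cleared 0 line(s) (total 0); column heights now [0 0 0 0 3 2 0], max=3
Drop 2: S rot2 at col 4 lands with bottom-row=3; cleared 0 line(s) (total 0); column heights now [0 0 0 0 4 5 5], max=5
Drop 3: I rot2 at col 1 lands with bottom-row=4; cleared 0 line(s) (total 0); column heights now [0 5 5 5 5 5 5], max=5
Drop 4: Z rot0 at col 1 lands with bottom-row=5; cleared 0 line(s) (total 0); column heights now [0 7 7 6 5 5 5], max=7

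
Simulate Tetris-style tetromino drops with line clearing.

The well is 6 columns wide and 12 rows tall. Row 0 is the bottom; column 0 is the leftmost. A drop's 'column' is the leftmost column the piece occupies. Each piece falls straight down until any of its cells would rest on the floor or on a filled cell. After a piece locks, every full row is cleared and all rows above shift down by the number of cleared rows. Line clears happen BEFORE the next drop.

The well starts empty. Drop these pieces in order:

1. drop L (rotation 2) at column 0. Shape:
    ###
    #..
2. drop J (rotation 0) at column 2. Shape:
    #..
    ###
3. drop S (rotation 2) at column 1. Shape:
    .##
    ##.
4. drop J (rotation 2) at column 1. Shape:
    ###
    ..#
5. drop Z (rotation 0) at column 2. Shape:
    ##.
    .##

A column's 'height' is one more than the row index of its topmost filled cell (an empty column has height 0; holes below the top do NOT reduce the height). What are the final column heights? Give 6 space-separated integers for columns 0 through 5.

Drop 1: L rot2 at col 0 lands with bottom-row=0; cleared 0 line(s) (total 0); column heights now [2 2 2 0 0 0], max=2
Drop 2: J rot0 at col 2 lands with bottom-row=2; cleared 0 line(s) (total 0); column heights now [2 2 4 3 3 0], max=4
Drop 3: S rot2 at col 1 lands with bottom-row=4; cleared 0 line(s) (total 0); column heights now [2 5 6 6 3 0], max=6
Drop 4: J rot2 at col 1 lands with bottom-row=6; cleared 0 line(s) (total 0); column heights now [2 8 8 8 3 0], max=8
Drop 5: Z rot0 at col 2 lands with bottom-row=8; cleared 0 line(s) (total 0); column heights now [2 8 10 10 9 0], max=10

Answer: 2 8 10 10 9 0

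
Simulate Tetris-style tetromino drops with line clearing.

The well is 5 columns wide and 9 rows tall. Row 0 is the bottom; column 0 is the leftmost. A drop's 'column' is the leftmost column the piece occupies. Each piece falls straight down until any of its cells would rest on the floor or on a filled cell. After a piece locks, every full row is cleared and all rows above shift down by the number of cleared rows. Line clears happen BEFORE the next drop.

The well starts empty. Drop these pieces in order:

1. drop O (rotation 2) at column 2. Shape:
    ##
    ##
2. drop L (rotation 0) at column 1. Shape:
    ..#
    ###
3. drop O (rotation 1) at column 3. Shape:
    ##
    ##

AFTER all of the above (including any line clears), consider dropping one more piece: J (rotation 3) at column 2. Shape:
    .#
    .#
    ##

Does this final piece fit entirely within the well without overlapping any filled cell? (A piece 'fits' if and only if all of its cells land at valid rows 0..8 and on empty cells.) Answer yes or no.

Answer: yes

Derivation:
Drop 1: O rot2 at col 2 lands with bottom-row=0; cleared 0 line(s) (total 0); column heights now [0 0 2 2 0], max=2
Drop 2: L rot0 at col 1 lands with bottom-row=2; cleared 0 line(s) (total 0); column heights now [0 3 3 4 0], max=4
Drop 3: O rot1 at col 3 lands with bottom-row=4; cleared 0 line(s) (total 0); column heights now [0 3 3 6 6], max=6
Test piece J rot3 at col 2 (width 2): heights before test = [0 3 3 6 6]; fits = True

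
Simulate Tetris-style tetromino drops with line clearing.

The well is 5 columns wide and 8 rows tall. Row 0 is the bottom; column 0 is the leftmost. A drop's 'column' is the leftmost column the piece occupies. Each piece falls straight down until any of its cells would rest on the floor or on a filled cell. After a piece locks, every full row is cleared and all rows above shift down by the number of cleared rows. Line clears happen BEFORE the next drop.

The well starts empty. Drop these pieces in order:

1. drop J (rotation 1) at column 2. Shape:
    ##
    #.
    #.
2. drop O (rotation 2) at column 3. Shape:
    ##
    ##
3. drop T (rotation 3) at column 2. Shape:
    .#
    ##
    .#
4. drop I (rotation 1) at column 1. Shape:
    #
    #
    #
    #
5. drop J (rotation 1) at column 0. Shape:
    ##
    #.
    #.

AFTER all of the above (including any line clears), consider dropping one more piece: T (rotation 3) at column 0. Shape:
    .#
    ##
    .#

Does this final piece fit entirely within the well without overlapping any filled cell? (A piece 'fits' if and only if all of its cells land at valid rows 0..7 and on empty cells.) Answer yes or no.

Answer: yes

Derivation:
Drop 1: J rot1 at col 2 lands with bottom-row=0; cleared 0 line(s) (total 0); column heights now [0 0 3 3 0], max=3
Drop 2: O rot2 at col 3 lands with bottom-row=3; cleared 0 line(s) (total 0); column heights now [0 0 3 5 5], max=5
Drop 3: T rot3 at col 2 lands with bottom-row=5; cleared 0 line(s) (total 0); column heights now [0 0 7 8 5], max=8
Drop 4: I rot1 at col 1 lands with bottom-row=0; cleared 0 line(s) (total 0); column heights now [0 4 7 8 5], max=8
Drop 5: J rot1 at col 0 lands with bottom-row=2; cleared 0 line(s) (total 0); column heights now [5 5 7 8 5], max=8
Test piece T rot3 at col 0 (width 2): heights before test = [5 5 7 8 5]; fits = True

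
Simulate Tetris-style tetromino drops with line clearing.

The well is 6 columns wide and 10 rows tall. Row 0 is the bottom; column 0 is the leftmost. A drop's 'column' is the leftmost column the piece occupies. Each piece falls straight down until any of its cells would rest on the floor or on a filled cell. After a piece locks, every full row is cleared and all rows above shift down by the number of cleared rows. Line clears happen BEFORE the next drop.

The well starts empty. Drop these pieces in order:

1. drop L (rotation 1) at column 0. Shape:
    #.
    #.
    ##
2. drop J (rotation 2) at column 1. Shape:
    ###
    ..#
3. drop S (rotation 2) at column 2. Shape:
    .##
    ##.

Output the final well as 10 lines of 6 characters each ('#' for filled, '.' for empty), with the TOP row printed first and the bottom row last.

Drop 1: L rot1 at col 0 lands with bottom-row=0; cleared 0 line(s) (total 0); column heights now [3 1 0 0 0 0], max=3
Drop 2: J rot2 at col 1 lands with bottom-row=0; cleared 0 line(s) (total 0); column heights now [3 2 2 2 0 0], max=3
Drop 3: S rot2 at col 2 lands with bottom-row=2; cleared 0 line(s) (total 0); column heights now [3 2 3 4 4 0], max=4

Answer: ......
......
......
......
......
......
...##.
#.##..
####..
##.#..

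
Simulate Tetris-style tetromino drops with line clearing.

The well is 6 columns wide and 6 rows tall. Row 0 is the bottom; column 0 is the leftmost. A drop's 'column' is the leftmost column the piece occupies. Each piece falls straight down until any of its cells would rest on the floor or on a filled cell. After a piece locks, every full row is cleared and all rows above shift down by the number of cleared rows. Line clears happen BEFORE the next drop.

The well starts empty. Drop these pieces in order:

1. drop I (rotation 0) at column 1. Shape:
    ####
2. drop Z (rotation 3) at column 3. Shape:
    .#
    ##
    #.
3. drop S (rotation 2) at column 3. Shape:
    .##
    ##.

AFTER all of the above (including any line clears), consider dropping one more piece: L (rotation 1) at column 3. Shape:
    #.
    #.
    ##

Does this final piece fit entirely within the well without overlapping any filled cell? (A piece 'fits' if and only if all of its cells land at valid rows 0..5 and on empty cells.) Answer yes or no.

Drop 1: I rot0 at col 1 lands with bottom-row=0; cleared 0 line(s) (total 0); column heights now [0 1 1 1 1 0], max=1
Drop 2: Z rot3 at col 3 lands with bottom-row=1; cleared 0 line(s) (total 0); column heights now [0 1 1 3 4 0], max=4
Drop 3: S rot2 at col 3 lands with bottom-row=4; cleared 0 line(s) (total 0); column heights now [0 1 1 5 6 6], max=6
Test piece L rot1 at col 3 (width 2): heights before test = [0 1 1 5 6 6]; fits = False

Answer: no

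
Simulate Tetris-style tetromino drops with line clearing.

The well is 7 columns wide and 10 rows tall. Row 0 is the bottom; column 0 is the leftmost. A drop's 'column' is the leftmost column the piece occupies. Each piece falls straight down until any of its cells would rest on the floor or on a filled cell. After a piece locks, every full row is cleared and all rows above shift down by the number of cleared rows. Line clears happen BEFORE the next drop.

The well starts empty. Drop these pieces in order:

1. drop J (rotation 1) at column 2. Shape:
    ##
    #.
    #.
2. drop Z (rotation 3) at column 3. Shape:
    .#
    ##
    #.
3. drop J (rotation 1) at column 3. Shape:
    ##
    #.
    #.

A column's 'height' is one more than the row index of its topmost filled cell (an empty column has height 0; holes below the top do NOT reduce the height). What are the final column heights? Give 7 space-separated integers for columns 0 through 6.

Answer: 0 0 3 8 8 0 0

Derivation:
Drop 1: J rot1 at col 2 lands with bottom-row=0; cleared 0 line(s) (total 0); column heights now [0 0 3 3 0 0 0], max=3
Drop 2: Z rot3 at col 3 lands with bottom-row=3; cleared 0 line(s) (total 0); column heights now [0 0 3 5 6 0 0], max=6
Drop 3: J rot1 at col 3 lands with bottom-row=5; cleared 0 line(s) (total 0); column heights now [0 0 3 8 8 0 0], max=8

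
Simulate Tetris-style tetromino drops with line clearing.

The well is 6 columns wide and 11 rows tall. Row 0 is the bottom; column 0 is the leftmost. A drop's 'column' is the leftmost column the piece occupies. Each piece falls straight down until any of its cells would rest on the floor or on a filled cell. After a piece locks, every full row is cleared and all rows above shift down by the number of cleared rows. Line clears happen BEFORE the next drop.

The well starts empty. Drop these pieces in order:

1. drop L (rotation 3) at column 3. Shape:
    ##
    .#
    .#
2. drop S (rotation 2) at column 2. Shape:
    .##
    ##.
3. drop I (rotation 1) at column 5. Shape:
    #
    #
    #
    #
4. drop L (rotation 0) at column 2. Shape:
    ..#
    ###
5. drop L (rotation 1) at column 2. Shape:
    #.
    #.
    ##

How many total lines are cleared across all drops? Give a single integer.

Answer: 0

Derivation:
Drop 1: L rot3 at col 3 lands with bottom-row=0; cleared 0 line(s) (total 0); column heights now [0 0 0 3 3 0], max=3
Drop 2: S rot2 at col 2 lands with bottom-row=3; cleared 0 line(s) (total 0); column heights now [0 0 4 5 5 0], max=5
Drop 3: I rot1 at col 5 lands with bottom-row=0; cleared 0 line(s) (total 0); column heights now [0 0 4 5 5 4], max=5
Drop 4: L rot0 at col 2 lands with bottom-row=5; cleared 0 line(s) (total 0); column heights now [0 0 6 6 7 4], max=7
Drop 5: L rot1 at col 2 lands with bottom-row=6; cleared 0 line(s) (total 0); column heights now [0 0 9 7 7 4], max=9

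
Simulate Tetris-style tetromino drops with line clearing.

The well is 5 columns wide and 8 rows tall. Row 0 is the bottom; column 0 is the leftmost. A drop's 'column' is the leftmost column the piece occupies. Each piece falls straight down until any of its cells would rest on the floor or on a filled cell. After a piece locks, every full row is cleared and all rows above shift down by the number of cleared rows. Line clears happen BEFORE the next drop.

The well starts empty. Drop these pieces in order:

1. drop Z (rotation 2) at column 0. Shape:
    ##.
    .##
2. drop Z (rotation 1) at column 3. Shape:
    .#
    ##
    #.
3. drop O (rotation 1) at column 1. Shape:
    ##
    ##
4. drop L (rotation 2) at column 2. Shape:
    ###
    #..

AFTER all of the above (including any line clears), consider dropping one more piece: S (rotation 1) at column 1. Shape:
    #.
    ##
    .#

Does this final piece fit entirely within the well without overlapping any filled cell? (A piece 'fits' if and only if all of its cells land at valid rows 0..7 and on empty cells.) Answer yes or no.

Drop 1: Z rot2 at col 0 lands with bottom-row=0; cleared 0 line(s) (total 0); column heights now [2 2 1 0 0], max=2
Drop 2: Z rot1 at col 3 lands with bottom-row=0; cleared 0 line(s) (total 0); column heights now [2 2 1 2 3], max=3
Drop 3: O rot1 at col 1 lands with bottom-row=2; cleared 0 line(s) (total 0); column heights now [2 4 4 2 3], max=4
Drop 4: L rot2 at col 2 lands with bottom-row=4; cleared 0 line(s) (total 0); column heights now [2 4 6 6 6], max=6
Test piece S rot1 at col 1 (width 2): heights before test = [2 4 6 6 6]; fits = False

Answer: no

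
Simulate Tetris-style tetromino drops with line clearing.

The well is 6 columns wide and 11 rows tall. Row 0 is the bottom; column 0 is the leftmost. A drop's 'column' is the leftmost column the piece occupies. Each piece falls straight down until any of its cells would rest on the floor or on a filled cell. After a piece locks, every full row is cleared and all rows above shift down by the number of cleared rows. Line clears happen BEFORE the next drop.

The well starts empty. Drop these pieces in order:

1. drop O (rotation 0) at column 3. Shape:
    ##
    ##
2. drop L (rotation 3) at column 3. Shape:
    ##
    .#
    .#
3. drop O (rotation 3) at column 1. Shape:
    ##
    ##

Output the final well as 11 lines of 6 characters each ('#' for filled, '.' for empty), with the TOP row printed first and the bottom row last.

Answer: ......
......
......
......
......
......
...##.
....#.
....#.
.####.
.####.

Derivation:
Drop 1: O rot0 at col 3 lands with bottom-row=0; cleared 0 line(s) (total 0); column heights now [0 0 0 2 2 0], max=2
Drop 2: L rot3 at col 3 lands with bottom-row=2; cleared 0 line(s) (total 0); column heights now [0 0 0 5 5 0], max=5
Drop 3: O rot3 at col 1 lands with bottom-row=0; cleared 0 line(s) (total 0); column heights now [0 2 2 5 5 0], max=5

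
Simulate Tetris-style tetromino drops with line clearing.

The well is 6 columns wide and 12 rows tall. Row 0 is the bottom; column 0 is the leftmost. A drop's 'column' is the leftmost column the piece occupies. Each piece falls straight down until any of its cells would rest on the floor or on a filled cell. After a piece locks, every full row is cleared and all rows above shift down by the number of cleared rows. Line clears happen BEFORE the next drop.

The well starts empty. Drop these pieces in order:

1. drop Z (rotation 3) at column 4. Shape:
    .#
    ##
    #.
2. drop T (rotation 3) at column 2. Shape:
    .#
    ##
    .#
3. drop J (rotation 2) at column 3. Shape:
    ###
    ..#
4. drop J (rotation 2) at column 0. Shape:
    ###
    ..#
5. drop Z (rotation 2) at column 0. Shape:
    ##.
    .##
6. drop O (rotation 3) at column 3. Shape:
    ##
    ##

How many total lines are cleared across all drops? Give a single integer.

Drop 1: Z rot3 at col 4 lands with bottom-row=0; cleared 0 line(s) (total 0); column heights now [0 0 0 0 2 3], max=3
Drop 2: T rot3 at col 2 lands with bottom-row=0; cleared 0 line(s) (total 0); column heights now [0 0 2 3 2 3], max=3
Drop 3: J rot2 at col 3 lands with bottom-row=3; cleared 0 line(s) (total 0); column heights now [0 0 2 5 5 5], max=5
Drop 4: J rot2 at col 0 lands with bottom-row=2; cleared 0 line(s) (total 0); column heights now [4 4 4 5 5 5], max=5
Drop 5: Z rot2 at col 0 lands with bottom-row=4; cleared 0 line(s) (total 0); column heights now [6 6 5 5 5 5], max=6
Drop 6: O rot3 at col 3 lands with bottom-row=5; cleared 0 line(s) (total 0); column heights now [6 6 5 7 7 5], max=7

Answer: 0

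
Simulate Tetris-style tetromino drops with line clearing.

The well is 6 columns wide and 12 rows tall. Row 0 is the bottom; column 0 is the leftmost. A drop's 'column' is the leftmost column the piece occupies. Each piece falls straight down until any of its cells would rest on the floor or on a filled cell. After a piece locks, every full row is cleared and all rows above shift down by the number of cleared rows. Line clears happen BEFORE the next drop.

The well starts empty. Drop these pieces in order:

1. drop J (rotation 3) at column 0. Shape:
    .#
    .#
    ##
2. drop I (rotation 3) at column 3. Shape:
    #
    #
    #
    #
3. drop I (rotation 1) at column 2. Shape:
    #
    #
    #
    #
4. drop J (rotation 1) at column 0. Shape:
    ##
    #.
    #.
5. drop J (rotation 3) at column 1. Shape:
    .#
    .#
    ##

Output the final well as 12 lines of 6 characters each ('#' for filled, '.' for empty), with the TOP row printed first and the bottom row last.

Drop 1: J rot3 at col 0 lands with bottom-row=0; cleared 0 line(s) (total 0); column heights now [1 3 0 0 0 0], max=3
Drop 2: I rot3 at col 3 lands with bottom-row=0; cleared 0 line(s) (total 0); column heights now [1 3 0 4 0 0], max=4
Drop 3: I rot1 at col 2 lands with bottom-row=0; cleared 0 line(s) (total 0); column heights now [1 3 4 4 0 0], max=4
Drop 4: J rot1 at col 0 lands with bottom-row=1; cleared 0 line(s) (total 0); column heights now [4 4 4 4 0 0], max=4
Drop 5: J rot3 at col 1 lands with bottom-row=4; cleared 0 line(s) (total 0); column heights now [4 5 7 4 0 0], max=7

Answer: ......
......
......
......
......
..#...
..#...
.##...
####..
####..
####..
####..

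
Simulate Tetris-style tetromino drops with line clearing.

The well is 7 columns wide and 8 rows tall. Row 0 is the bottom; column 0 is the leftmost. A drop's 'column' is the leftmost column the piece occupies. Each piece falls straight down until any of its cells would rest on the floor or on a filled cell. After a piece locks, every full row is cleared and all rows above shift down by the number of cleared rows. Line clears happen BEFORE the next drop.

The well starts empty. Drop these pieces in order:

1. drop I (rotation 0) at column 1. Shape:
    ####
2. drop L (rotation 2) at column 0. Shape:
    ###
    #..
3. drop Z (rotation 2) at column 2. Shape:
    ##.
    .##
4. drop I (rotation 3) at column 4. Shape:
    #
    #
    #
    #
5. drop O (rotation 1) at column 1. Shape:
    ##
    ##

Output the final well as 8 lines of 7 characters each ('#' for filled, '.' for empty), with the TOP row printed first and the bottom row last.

Answer: .......
.......
....#..
.##.#..
.##.#..
..###..
#####..
#####..

Derivation:
Drop 1: I rot0 at col 1 lands with bottom-row=0; cleared 0 line(s) (total 0); column heights now [0 1 1 1 1 0 0], max=1
Drop 2: L rot2 at col 0 lands with bottom-row=0; cleared 0 line(s) (total 0); column heights now [2 2 2 1 1 0 0], max=2
Drop 3: Z rot2 at col 2 lands with bottom-row=1; cleared 0 line(s) (total 0); column heights now [2 2 3 3 2 0 0], max=3
Drop 4: I rot3 at col 4 lands with bottom-row=2; cleared 0 line(s) (total 0); column heights now [2 2 3 3 6 0 0], max=6
Drop 5: O rot1 at col 1 lands with bottom-row=3; cleared 0 line(s) (total 0); column heights now [2 5 5 3 6 0 0], max=6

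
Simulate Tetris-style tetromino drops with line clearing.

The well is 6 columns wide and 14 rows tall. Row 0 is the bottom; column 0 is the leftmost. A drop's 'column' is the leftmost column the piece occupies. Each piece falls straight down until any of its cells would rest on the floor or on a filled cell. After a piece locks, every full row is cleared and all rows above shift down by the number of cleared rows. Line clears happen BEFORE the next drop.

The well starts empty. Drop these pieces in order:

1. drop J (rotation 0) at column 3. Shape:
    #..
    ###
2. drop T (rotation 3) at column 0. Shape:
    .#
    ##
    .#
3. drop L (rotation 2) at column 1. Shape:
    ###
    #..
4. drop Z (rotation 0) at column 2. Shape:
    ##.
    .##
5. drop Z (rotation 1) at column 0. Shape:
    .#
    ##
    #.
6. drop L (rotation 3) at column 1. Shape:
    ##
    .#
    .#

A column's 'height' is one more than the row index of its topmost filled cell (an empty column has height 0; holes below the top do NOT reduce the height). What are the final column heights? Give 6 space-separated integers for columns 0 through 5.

Drop 1: J rot0 at col 3 lands with bottom-row=0; cleared 0 line(s) (total 0); column heights now [0 0 0 2 1 1], max=2
Drop 2: T rot3 at col 0 lands with bottom-row=0; cleared 0 line(s) (total 0); column heights now [2 3 0 2 1 1], max=3
Drop 3: L rot2 at col 1 lands with bottom-row=3; cleared 0 line(s) (total 0); column heights now [2 5 5 5 1 1], max=5
Drop 4: Z rot0 at col 2 lands with bottom-row=5; cleared 0 line(s) (total 0); column heights now [2 5 7 7 6 1], max=7
Drop 5: Z rot1 at col 0 lands with bottom-row=4; cleared 0 line(s) (total 0); column heights now [6 7 7 7 6 1], max=7
Drop 6: L rot3 at col 1 lands with bottom-row=7; cleared 0 line(s) (total 0); column heights now [6 10 10 7 6 1], max=10

Answer: 6 10 10 7 6 1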